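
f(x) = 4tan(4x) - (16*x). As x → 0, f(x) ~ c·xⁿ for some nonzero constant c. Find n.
3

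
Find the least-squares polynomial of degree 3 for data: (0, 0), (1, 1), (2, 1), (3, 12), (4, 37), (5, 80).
41/126 + (37/108)x + (-425/252)x² + (26/27)x³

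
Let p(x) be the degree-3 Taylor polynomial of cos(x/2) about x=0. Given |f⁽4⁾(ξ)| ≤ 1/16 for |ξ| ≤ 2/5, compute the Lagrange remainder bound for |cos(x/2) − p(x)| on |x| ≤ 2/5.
1/15000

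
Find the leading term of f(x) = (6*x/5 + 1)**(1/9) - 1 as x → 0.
2*x/15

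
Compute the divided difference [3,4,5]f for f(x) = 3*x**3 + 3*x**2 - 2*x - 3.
39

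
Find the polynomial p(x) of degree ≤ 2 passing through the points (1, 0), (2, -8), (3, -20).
-2*x**2 - 2*x + 4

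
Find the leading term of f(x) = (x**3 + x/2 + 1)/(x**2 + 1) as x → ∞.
x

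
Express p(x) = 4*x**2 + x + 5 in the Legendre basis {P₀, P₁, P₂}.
(19/3)P₀ + P₁ + (8/3)P₂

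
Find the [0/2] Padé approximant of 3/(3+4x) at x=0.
1/(4*x/3 + 1)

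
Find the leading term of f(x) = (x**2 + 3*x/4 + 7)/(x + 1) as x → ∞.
x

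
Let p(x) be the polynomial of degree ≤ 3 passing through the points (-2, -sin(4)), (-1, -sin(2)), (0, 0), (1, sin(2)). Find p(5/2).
-15*sin(2)/8 + 35*sin(4)/16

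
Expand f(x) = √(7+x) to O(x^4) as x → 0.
sqrt(7) + sqrt(7)*x/14 - sqrt(7)*x**2/392 + sqrt(7)*x**3/5488 + O(x**4)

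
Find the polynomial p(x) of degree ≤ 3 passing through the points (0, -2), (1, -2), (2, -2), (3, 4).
x**3 - 3*x**2 + 2*x - 2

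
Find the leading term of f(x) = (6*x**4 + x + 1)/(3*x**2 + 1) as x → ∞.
2*x**2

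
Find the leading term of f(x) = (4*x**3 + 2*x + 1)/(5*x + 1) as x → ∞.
4*x**2/5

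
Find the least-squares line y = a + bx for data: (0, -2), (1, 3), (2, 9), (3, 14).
a = -21/10, b = 27/5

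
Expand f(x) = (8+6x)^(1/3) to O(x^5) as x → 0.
2 + x/2 - x**2/8 + 5*x**3/96 - 5*x**4/192 + O(x**5)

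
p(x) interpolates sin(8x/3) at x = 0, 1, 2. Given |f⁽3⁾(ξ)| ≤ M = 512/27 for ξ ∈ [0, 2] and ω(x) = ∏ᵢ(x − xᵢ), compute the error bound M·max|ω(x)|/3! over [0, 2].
512*sqrt(3)/729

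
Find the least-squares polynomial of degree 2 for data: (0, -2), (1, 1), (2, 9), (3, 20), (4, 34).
-78/35 + (137/70)x + (25/14)x²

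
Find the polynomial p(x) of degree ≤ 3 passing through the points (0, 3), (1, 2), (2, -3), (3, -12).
-2*x**2 + x + 3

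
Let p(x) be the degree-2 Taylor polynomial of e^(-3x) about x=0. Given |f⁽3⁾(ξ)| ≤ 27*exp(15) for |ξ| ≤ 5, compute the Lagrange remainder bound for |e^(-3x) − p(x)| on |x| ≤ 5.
1125*exp(15)/2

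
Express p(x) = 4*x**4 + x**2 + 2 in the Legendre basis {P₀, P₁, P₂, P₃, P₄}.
(47/15)P₀ + (62/21)P₂ + (32/35)P₄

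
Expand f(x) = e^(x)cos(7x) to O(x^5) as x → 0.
1 + x - 24*x**2 - 73*x**3/3 + 527*x**4/6 + O(x**5)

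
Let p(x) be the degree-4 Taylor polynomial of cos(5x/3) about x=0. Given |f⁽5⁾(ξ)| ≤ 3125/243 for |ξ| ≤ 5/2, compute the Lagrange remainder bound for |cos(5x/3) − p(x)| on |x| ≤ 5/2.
1953125/186624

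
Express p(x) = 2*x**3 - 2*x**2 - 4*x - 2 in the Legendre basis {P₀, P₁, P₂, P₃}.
(-8/3)P₀ + (-14/5)P₁ + (-4/3)P₂ + (4/5)P₃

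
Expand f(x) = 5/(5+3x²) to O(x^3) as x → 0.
1 - 3*x**2/5 + O(x**3)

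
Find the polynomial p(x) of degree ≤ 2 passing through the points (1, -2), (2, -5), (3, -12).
-2*x**2 + 3*x - 3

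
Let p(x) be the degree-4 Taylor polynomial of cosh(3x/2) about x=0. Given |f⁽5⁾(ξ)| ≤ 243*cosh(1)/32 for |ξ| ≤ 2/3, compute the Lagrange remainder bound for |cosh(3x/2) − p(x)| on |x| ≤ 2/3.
cosh(1)/120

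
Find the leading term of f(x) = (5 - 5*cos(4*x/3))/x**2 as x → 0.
40/9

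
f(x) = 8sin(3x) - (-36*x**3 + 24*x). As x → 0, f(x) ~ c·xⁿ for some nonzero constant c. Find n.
5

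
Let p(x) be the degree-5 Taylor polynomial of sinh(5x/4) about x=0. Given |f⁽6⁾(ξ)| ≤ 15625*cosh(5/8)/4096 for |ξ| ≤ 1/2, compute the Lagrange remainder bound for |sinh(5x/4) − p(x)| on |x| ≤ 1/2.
3125*cosh(5/8)/37748736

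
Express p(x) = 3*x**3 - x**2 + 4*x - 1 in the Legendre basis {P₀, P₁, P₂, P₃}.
(-4/3)P₀ + (29/5)P₁ + (-2/3)P₂ + (6/5)P₃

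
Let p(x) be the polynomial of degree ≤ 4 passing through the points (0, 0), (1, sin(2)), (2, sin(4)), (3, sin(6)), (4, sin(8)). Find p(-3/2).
-693*sin(2)/32 + 1485*sin(4)/64 + 315*sin(8)/128 - 385*sin(6)/32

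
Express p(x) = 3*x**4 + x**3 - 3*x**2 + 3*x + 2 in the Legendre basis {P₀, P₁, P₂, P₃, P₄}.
(8/5)P₀ + (18/5)P₁ + (-2/7)P₂ + (2/5)P₃ + (24/35)P₄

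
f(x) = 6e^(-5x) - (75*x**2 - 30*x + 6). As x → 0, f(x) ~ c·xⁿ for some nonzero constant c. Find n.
3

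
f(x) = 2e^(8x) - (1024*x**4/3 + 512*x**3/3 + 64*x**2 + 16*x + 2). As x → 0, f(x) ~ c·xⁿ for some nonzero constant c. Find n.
5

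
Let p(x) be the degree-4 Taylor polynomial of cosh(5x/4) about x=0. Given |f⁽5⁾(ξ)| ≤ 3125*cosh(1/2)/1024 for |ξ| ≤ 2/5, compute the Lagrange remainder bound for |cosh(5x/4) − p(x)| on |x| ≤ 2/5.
cosh(1/2)/3840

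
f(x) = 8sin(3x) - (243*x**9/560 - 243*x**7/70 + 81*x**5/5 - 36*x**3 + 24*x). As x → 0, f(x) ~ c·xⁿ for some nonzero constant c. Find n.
11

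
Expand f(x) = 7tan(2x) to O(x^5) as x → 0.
14*x + 56*x**3/3 + O(x**5)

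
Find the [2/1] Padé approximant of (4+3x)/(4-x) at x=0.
(3*x/4 + 1)/(1 - x/4)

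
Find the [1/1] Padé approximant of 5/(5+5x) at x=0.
1/(x + 1)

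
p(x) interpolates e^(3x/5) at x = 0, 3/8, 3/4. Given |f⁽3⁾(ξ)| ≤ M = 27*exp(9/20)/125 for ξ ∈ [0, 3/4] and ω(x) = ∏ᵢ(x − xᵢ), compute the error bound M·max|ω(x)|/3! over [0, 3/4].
27*sqrt(3)*exp(9/20)/64000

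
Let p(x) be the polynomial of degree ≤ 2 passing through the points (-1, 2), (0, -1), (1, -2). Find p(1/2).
-7/4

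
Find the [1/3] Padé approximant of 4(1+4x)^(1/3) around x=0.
(40*x/3 + 4)/(64*x**3/81 - 8*x**2/9 + 2*x + 1)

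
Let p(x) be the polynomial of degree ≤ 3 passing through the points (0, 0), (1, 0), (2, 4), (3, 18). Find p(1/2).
-1/8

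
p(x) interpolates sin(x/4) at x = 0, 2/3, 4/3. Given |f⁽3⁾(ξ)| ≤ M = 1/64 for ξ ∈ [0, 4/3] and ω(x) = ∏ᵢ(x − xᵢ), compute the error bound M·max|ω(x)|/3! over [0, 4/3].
sqrt(3)/5832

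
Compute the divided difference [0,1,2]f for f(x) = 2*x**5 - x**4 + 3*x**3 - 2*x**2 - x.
30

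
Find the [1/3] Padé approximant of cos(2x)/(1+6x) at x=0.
(1 - 5*x/18)/(103*x**3/9 + x**2/3 + 103*x/18 + 1)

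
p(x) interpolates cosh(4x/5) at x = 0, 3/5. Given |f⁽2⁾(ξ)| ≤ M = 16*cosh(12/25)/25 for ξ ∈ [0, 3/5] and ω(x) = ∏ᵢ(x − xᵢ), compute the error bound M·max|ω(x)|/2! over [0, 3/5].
18*cosh(12/25)/625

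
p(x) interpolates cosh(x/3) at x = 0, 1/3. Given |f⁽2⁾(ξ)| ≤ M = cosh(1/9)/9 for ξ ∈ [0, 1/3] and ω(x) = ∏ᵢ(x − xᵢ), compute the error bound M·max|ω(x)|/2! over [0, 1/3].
cosh(1/9)/648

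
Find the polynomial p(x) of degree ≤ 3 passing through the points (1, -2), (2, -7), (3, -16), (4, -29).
-2*x**2 + x - 1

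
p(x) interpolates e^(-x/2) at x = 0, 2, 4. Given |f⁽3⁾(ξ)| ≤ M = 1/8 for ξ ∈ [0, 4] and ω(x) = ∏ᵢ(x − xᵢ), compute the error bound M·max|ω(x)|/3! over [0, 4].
sqrt(3)/27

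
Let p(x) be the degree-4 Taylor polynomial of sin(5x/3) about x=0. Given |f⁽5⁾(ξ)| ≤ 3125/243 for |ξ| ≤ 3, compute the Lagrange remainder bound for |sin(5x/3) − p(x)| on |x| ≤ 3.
625/24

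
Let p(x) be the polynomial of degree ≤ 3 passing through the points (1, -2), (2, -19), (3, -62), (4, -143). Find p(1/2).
1/2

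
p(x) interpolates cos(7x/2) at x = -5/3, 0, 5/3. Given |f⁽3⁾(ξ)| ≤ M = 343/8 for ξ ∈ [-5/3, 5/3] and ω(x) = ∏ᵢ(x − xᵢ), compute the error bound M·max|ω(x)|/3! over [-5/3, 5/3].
42875*sqrt(3)/5832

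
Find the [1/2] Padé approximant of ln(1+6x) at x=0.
6*x/(-3*x**2 + 3*x + 1)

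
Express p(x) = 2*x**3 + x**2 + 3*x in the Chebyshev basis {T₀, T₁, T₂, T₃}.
(1/2)T₀ + (9/2)T₁ + (1/2)T₂ + (1/2)T₃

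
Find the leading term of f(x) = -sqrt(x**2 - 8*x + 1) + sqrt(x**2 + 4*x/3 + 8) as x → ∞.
14/3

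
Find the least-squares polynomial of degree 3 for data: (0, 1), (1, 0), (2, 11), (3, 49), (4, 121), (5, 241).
23/21 + (-575/126)x + (101/84)x² + (67/36)x³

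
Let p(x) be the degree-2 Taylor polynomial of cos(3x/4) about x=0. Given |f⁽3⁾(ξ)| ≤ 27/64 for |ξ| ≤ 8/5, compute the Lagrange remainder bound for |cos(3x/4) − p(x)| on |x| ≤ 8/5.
36/125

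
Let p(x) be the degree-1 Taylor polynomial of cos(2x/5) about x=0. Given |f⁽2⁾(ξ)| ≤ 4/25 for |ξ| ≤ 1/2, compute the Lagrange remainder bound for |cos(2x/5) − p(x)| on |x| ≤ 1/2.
1/50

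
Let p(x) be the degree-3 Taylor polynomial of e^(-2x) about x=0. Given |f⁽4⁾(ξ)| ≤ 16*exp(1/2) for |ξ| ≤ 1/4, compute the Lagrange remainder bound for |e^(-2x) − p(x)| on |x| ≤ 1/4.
exp(1/2)/384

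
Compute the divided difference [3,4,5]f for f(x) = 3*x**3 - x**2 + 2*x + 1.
35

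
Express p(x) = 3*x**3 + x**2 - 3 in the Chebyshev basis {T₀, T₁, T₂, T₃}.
(-5/2)T₀ + (9/4)T₁ + (1/2)T₂ + (3/4)T₃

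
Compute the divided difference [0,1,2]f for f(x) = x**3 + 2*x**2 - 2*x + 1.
5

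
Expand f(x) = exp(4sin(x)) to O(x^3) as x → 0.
1 + 4*x + 8*x**2 + O(x**3)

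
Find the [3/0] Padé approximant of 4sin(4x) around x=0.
-128*x**3/3 + 16*x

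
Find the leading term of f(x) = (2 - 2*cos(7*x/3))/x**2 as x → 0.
49/9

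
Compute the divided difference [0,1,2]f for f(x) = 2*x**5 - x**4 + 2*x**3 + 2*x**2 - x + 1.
31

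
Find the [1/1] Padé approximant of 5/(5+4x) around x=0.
1/(4*x/5 + 1)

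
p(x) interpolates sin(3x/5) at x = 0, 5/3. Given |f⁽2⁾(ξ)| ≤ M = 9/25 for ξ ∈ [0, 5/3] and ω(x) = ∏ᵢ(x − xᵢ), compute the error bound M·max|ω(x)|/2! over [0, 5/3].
1/8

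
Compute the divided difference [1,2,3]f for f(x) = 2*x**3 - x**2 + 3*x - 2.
11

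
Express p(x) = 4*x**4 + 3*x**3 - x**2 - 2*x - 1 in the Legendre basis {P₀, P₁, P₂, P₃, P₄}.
(-8/15)P₀ + (-1/5)P₁ + (34/21)P₂ + (6/5)P₃ + (32/35)P₄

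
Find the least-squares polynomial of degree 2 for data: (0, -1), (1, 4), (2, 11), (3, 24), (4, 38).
-34/35 + (103/35)x + (12/7)x²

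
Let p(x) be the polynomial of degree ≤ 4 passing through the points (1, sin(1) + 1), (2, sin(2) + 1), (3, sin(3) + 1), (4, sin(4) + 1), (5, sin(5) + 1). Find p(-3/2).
-2145*sin(2)/32 + 1155*sin(5)/128 + 1 + 5005*sin(3)/64 + 3003*sin(1)/128 - 1365*sin(4)/32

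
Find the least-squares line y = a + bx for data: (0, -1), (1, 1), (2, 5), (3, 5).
a = -4/5, b = 11/5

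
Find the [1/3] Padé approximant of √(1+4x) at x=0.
(7*x/2 + 1)/(x**3 - x**2 + 3*x/2 + 1)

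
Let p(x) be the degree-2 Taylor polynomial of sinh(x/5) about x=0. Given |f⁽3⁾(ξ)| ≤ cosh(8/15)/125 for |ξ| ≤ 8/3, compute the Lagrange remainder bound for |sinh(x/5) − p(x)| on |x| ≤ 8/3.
256*cosh(8/15)/10125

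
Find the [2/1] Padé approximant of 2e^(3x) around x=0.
(3*x**2 + 4*x + 2)/(1 - x)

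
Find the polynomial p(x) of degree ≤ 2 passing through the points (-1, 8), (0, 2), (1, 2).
3*x**2 - 3*x + 2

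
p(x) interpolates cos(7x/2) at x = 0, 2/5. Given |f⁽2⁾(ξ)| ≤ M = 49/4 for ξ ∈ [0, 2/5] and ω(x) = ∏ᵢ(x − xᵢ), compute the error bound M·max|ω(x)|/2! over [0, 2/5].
49/200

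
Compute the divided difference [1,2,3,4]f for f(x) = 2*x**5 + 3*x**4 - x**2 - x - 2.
160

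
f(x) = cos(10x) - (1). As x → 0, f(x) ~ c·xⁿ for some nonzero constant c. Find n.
2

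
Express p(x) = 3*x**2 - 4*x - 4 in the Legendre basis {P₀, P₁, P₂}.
(-3)P₀ + (-4)P₁ + (2)P₂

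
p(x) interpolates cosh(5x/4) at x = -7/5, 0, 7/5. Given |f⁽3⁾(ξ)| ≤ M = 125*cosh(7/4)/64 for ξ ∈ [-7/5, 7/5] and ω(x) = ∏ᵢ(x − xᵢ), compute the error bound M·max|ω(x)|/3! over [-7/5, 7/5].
343*sqrt(3)*cosh(7/4)/1728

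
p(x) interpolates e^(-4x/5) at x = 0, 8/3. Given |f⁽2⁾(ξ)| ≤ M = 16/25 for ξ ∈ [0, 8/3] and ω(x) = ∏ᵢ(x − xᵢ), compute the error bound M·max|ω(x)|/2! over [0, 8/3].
128/225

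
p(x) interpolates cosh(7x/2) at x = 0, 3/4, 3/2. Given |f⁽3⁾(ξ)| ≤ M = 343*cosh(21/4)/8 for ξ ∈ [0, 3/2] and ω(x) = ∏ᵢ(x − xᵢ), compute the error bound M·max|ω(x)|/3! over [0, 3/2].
343*sqrt(3)*cosh(21/4)/512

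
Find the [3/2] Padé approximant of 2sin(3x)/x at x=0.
(6 - 63*x**2/10)/(9*x**2/20 + 1)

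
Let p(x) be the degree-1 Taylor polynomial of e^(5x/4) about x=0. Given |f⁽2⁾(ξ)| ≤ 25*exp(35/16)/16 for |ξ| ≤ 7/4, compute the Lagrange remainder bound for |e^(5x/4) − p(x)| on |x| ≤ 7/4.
1225*exp(35/16)/512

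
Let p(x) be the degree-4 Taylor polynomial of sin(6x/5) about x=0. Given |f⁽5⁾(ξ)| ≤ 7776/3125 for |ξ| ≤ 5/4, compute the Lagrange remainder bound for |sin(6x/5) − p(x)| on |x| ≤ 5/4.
81/1280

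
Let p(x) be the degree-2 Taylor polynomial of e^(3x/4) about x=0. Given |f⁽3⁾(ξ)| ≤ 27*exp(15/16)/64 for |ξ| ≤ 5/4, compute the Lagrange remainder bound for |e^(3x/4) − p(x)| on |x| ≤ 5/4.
1125*exp(15/16)/8192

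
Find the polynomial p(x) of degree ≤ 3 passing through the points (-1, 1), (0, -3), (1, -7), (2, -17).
-x**3 - 3*x - 3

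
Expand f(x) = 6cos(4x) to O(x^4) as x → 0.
6 - 48*x**2 + O(x**4)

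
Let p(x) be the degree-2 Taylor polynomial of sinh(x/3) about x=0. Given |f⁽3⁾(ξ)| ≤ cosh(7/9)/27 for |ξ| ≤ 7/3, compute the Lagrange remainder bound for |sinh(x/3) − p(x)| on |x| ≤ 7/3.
343*cosh(7/9)/4374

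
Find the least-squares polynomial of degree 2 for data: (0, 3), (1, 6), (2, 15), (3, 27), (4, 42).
93/35 + (153/70)x + (27/14)x²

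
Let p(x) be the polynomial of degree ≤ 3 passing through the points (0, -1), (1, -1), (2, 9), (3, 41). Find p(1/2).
-3/2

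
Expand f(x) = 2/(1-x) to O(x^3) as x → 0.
2 + 2*x + 2*x**2 + O(x**3)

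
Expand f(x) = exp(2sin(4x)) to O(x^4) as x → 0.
1 + 8*x + 32*x**2 + 64*x**3 + O(x**4)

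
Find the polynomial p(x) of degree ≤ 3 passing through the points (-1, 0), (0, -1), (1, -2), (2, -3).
-x - 1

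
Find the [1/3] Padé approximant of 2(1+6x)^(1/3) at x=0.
(10*x + 2)/(8*x**3/3 - 2*x**2 + 3*x + 1)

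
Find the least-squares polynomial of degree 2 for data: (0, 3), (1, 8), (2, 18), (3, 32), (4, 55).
116/35 + (48/35)x + (20/7)x²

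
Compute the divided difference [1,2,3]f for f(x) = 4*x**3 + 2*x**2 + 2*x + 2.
26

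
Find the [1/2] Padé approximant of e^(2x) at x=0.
(2*x/3 + 1)/(2*x**2/3 - 4*x/3 + 1)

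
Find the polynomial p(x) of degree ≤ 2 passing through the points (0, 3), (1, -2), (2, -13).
-3*x**2 - 2*x + 3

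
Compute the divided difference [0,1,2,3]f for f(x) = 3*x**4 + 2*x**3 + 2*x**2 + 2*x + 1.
20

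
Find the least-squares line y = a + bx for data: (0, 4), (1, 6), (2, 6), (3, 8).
a = 21/5, b = 6/5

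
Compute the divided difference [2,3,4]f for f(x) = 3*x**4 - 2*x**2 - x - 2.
163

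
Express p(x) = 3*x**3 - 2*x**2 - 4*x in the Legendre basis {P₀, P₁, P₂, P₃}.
(-2/3)P₀ + (-11/5)P₁ + (-4/3)P₂ + (6/5)P₃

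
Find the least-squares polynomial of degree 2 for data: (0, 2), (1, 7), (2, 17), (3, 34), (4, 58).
78/35 + (73/70)x + (45/14)x²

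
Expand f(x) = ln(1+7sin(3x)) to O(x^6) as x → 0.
21*x - 441*x**2/2 + 6111*x**3/2 - 191835*x**4/4 + 6423543*x**5/8 + O(x**6)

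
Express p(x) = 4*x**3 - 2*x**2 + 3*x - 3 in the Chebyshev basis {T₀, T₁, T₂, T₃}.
(-4)T₀ + (6)T₁ - T₂ + T₃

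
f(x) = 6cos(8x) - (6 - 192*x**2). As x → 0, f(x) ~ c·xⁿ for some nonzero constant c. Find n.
4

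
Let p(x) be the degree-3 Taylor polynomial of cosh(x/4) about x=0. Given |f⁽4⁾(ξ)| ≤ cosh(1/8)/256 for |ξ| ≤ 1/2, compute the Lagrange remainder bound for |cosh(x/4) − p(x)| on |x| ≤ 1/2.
cosh(1/8)/98304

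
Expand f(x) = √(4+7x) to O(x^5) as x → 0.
2 + 7*x/4 - 49*x**2/64 + 343*x**3/512 - 12005*x**4/16384 + O(x**5)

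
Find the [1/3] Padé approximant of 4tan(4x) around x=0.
16*x/(1 - 16*x**2/3)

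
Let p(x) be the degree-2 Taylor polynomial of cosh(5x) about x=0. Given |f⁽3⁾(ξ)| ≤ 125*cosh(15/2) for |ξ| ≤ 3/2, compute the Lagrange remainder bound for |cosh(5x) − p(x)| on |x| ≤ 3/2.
1125*cosh(15/2)/16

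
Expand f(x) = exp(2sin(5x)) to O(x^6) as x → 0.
1 + 10*x + 50*x**2 + 125*x**3 - 14375*x**5/12 + O(x**6)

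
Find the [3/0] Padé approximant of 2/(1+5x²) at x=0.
2 - 10*x**2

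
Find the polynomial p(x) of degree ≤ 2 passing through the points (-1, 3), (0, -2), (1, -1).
3*x**2 - 2*x - 2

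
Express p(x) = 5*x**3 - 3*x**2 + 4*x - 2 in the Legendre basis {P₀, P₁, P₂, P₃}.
(-3)P₀ + (7)P₁ + (-2)P₂ + (2)P₃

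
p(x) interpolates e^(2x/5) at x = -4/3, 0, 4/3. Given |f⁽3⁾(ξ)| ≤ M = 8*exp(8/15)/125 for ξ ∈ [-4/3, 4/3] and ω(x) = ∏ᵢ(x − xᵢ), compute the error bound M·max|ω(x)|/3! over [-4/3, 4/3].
512*sqrt(3)*exp(8/15)/91125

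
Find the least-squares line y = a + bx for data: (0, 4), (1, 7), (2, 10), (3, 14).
a = 19/5, b = 33/10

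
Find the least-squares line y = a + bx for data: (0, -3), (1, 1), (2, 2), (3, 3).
a = -21/10, b = 19/10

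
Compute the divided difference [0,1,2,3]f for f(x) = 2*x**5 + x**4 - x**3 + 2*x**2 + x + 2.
55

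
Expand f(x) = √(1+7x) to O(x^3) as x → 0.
1 + 7*x/2 - 49*x**2/8 + O(x**3)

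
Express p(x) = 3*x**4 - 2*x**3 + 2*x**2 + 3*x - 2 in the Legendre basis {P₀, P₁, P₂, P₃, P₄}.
(-11/15)P₀ + (9/5)P₁ + (64/21)P₂ + (-4/5)P₃ + (24/35)P₄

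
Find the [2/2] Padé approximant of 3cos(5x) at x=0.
(3 - 125*x**2/4)/(25*x**2/12 + 1)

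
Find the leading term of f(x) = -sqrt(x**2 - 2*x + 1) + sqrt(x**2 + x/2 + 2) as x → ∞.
5/4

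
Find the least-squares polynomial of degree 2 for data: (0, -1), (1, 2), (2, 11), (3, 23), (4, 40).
-41/35 + (101/70)x + (31/14)x²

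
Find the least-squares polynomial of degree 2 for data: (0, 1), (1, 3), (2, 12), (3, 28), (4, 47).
23/35 + (-1/70)x + (41/14)x²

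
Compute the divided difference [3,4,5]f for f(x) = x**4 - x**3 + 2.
85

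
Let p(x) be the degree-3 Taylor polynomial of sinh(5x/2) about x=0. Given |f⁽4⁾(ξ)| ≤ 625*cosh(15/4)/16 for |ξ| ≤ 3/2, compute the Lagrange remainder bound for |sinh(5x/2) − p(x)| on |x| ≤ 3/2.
16875*cosh(15/4)/2048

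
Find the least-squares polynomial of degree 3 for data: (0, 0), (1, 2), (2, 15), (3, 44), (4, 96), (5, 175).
1/63 + (-607/378)x + (667/252)x² + (101/108)x³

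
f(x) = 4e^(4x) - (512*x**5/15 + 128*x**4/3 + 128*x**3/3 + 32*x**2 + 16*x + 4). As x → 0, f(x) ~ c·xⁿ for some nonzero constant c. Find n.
6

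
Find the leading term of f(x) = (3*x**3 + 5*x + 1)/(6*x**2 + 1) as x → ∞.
x/2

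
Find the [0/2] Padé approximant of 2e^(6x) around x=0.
2/(18*x**2 - 6*x + 1)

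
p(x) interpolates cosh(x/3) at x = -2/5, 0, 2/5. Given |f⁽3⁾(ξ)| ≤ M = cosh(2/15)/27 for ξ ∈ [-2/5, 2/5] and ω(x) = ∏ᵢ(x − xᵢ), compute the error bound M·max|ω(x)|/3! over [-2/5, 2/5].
8*sqrt(3)*cosh(2/15)/91125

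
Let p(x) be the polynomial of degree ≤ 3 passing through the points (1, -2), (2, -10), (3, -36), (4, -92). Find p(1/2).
-1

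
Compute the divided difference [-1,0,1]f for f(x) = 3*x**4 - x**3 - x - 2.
3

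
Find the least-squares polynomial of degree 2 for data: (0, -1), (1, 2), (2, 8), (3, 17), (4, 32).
-26/35 + (27/70)x + (27/14)x²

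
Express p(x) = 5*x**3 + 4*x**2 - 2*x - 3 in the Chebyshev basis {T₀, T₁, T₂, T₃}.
-T₀ + (7/4)T₁ + (2)T₂ + (5/4)T₃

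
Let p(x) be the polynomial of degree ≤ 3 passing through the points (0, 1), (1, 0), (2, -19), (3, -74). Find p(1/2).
13/8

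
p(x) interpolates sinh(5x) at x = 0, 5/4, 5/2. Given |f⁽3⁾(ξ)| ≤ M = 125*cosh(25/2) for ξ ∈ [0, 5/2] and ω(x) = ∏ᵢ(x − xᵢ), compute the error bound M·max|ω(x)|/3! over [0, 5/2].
15625*sqrt(3)*cosh(25/2)/1728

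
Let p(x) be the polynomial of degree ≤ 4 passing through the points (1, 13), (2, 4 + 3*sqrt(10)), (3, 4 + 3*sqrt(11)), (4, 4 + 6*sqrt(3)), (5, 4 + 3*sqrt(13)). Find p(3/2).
-105*sqrt(11)/64 - 15*sqrt(13)/128 + 21*sqrt(3)/16 + 827/128 + 105*sqrt(10)/32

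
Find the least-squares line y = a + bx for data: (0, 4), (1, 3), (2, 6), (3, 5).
a = 18/5, b = 3/5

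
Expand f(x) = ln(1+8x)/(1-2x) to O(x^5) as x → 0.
8*x - 16*x**2 + 416*x**3/3 - 2240*x**4/3 + O(x**5)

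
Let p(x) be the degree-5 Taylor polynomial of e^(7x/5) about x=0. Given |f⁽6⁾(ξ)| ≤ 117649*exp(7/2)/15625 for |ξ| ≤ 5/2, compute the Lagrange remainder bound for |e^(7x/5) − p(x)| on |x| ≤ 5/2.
117649*exp(7/2)/46080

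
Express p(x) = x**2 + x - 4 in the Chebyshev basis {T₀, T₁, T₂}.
(-7/2)T₀ + T₁ + (1/2)T₂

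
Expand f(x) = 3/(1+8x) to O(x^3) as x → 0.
3 - 24*x + 192*x**2 + O(x**3)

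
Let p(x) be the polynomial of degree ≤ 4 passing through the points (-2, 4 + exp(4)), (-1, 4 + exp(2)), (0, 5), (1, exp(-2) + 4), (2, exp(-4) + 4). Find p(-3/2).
(-5 + 28*exp(2) + (442 + 140*exp(2) + 35*exp(4))*exp(4))*exp(-4)/128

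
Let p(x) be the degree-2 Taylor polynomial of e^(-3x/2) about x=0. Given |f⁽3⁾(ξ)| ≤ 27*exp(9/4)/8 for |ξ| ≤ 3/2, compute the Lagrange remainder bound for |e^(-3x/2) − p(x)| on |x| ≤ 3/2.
243*exp(9/4)/128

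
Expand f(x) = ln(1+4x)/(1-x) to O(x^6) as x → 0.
4*x - 4*x**2 + 52*x**3/3 - 140*x**4/3 + 2372*x**5/15 + O(x**6)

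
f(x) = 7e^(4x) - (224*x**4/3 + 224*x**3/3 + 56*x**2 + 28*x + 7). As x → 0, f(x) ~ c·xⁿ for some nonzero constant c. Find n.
5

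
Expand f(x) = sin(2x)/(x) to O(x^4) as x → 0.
2 - 4*x**2/3 + O(x**4)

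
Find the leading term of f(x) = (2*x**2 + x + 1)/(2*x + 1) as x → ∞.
x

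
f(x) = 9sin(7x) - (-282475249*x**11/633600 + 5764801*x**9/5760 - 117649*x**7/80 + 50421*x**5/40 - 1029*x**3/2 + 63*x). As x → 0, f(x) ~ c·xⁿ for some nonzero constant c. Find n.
13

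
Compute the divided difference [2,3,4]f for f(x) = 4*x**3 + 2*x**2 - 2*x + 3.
38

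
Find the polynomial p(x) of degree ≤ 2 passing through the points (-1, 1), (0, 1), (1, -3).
-2*x**2 - 2*x + 1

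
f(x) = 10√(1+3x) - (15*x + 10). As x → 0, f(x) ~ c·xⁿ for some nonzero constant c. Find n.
2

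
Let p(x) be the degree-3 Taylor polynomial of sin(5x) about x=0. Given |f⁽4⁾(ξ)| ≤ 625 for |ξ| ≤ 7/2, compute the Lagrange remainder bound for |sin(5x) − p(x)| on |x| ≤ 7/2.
1500625/384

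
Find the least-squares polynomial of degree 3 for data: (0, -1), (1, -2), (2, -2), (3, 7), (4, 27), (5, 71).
-10/9 + (433/378)x + (-745/252)x² + (121/108)x³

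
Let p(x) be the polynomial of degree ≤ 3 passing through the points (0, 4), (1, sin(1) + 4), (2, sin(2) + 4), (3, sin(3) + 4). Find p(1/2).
-5*sin(2)/16 + sin(3)/16 + 15*sin(1)/16 + 4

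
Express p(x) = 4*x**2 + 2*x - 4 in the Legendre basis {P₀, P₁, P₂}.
(-8/3)P₀ + (2)P₁ + (8/3)P₂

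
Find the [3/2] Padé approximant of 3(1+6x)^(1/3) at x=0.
(56*x**3/5 + 252*x**2/5 + 126*x/5 + 3)/(8*x**2 + 32*x/5 + 1)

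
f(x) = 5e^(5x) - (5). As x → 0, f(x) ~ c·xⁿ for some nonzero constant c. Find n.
1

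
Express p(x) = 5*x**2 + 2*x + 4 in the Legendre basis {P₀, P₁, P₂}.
(17/3)P₀ + (2)P₁ + (10/3)P₂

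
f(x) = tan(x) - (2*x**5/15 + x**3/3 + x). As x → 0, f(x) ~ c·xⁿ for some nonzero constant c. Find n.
7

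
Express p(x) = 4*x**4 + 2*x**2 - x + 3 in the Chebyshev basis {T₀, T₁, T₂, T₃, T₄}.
(11/2)T₀ - T₁ + (3)T₂ + (1/2)T₄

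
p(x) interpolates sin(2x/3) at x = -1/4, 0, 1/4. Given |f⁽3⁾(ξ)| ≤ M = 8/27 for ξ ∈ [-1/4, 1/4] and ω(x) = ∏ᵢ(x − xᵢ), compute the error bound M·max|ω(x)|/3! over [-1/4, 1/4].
sqrt(3)/5832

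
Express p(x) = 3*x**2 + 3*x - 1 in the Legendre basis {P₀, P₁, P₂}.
(3)P₁ + (2)P₂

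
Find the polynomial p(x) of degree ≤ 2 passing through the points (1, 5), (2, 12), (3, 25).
3*x**2 - 2*x + 4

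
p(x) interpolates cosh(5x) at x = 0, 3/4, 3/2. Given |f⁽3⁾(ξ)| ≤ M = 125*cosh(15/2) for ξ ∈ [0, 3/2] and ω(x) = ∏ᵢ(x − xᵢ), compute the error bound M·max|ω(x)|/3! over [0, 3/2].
125*sqrt(3)*cosh(15/2)/64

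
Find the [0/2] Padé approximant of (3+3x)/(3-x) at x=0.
1/(4*x**2/3 - 4*x/3 + 1)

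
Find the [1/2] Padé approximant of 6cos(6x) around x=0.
6/(18*x**2 + 1)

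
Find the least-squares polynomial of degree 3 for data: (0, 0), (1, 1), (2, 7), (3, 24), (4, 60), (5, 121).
-1/63 + (200/189)x + (-10/9)x² + (31/27)x³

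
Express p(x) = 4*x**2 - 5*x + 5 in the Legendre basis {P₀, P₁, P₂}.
(19/3)P₀ + (-5)P₁ + (8/3)P₂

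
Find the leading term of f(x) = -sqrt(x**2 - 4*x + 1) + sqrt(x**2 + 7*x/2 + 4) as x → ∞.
15/4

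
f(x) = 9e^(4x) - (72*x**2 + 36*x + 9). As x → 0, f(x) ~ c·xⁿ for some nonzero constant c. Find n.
3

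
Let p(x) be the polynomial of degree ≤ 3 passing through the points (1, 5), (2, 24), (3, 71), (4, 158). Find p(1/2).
9/4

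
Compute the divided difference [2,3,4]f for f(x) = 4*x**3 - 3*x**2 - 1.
33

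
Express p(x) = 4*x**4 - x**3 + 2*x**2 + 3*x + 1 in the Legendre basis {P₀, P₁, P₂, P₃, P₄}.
(37/15)P₀ + (12/5)P₁ + (76/21)P₂ + (-2/5)P₃ + (32/35)P₄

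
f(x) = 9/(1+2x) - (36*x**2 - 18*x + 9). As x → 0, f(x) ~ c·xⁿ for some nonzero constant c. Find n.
3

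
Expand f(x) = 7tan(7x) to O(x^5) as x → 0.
49*x + 2401*x**3/3 + O(x**5)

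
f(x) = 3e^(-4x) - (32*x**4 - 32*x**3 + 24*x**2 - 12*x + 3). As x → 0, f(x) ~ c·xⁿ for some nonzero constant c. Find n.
5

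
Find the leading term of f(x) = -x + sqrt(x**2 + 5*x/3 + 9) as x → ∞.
5/6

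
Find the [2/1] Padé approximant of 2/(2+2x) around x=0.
1/(x + 1)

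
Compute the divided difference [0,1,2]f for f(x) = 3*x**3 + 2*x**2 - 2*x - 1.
11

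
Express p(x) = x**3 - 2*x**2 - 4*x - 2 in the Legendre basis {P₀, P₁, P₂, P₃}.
(-8/3)P₀ + (-17/5)P₁ + (-4/3)P₂ + (2/5)P₃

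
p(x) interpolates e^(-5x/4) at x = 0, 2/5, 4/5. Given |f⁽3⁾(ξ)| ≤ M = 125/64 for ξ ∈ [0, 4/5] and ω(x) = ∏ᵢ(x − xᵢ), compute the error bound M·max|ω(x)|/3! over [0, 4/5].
sqrt(3)/216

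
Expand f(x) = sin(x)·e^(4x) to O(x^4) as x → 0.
x + 4*x**2 + 47*x**3/6 + O(x**4)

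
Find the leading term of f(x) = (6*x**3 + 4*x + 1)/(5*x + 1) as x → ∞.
6*x**2/5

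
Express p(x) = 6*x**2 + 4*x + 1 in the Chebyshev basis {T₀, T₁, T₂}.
(4)T₀ + (4)T₁ + (3)T₂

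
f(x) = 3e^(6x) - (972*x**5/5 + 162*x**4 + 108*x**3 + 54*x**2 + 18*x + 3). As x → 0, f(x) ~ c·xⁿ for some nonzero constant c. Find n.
6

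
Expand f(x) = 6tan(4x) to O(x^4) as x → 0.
24*x + 128*x**3 + O(x**4)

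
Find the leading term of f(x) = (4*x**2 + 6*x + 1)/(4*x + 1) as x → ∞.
x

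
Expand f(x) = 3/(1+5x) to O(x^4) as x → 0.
3 - 15*x + 75*x**2 - 375*x**3 + O(x**4)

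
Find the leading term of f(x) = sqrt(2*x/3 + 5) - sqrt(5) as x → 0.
sqrt(5)*x/15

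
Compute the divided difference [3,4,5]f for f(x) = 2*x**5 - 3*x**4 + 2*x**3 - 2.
1053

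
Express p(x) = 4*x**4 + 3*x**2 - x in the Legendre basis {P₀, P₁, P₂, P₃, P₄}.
(9/5)P₀ - P₁ + (30/7)P₂ + (32/35)P₄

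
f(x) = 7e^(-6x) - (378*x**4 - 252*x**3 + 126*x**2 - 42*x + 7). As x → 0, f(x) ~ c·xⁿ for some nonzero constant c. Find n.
5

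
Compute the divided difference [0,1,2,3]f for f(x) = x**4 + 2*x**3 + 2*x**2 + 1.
8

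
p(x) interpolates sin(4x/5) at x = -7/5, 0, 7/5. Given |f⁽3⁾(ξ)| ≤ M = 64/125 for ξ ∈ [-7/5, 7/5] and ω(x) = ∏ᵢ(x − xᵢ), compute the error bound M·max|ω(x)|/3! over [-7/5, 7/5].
21952*sqrt(3)/421875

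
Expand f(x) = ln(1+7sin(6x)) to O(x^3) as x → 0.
42*x - 882*x**2 + O(x**3)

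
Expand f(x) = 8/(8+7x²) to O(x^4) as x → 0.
1 - 7*x**2/8 + O(x**4)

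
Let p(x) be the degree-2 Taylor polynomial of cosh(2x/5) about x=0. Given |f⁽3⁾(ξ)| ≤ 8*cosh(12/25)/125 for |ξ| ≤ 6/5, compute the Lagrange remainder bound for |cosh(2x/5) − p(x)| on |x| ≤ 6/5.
288*cosh(12/25)/15625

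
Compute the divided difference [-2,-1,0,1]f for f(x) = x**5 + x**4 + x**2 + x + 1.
3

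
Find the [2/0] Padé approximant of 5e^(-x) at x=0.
5*x**2/2 - 5*x + 5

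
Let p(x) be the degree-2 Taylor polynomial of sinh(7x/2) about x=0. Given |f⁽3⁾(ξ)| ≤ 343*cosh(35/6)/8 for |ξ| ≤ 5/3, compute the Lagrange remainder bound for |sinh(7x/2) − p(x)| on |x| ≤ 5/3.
42875*cosh(35/6)/1296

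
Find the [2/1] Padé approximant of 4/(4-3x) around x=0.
1/(1 - 3*x/4)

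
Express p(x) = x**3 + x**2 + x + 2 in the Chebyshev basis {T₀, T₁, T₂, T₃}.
(5/2)T₀ + (7/4)T₁ + (1/2)T₂ + (1/4)T₃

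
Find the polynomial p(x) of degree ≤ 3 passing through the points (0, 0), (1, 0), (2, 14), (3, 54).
2*x**3 + x**2 - 3*x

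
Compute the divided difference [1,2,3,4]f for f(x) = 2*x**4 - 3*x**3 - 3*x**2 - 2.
17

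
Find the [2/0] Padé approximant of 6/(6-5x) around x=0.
25*x**2/36 + 5*x/6 + 1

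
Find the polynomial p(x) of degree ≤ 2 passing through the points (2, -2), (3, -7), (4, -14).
2 - x**2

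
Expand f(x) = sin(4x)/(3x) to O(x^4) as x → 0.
4/3 - 32*x**2/9 + O(x**4)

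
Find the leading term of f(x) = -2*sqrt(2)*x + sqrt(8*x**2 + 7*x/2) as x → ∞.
7*sqrt(2)/16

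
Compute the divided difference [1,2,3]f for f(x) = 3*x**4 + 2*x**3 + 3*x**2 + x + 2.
90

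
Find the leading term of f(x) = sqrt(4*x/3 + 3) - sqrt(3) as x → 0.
2*sqrt(3)*x/9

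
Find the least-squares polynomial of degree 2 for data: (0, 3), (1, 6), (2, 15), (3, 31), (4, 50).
97/35 + (53/70)x + (39/14)x²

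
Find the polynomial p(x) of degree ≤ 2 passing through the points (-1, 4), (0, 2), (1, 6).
3*x**2 + x + 2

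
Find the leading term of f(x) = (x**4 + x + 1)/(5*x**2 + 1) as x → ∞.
x**2/5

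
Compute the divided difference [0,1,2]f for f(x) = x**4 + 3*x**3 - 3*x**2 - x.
13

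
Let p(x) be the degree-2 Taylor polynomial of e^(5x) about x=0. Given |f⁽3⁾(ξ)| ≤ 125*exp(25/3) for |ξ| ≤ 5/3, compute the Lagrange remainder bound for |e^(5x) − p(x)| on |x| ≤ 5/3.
15625*exp(25/3)/162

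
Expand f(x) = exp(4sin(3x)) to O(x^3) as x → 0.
1 + 12*x + 72*x**2 + O(x**3)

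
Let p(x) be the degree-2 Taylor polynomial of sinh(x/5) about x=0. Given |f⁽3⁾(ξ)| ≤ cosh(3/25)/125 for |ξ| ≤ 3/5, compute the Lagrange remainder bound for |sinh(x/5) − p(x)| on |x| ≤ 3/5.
9*cosh(3/25)/31250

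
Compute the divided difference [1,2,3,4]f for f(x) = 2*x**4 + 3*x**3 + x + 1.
23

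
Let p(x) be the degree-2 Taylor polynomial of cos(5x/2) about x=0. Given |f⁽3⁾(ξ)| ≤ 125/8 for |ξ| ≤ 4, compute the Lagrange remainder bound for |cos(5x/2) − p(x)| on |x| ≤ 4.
500/3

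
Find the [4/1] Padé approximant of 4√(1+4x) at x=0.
(24*x**4/5 - 32*x**3/5 + 72*x**2/5 + 96*x/5 + 4)/(14*x/5 + 1)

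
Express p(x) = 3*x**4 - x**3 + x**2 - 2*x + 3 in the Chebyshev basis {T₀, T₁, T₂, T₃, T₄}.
(37/8)T₀ + (-11/4)T₁ + (2)T₂ + (-1/4)T₃ + (3/8)T₄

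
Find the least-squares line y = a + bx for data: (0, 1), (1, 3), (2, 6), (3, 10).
a = 1/2, b = 3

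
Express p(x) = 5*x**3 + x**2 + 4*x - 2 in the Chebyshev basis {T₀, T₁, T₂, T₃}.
(-3/2)T₀ + (31/4)T₁ + (1/2)T₂ + (5/4)T₃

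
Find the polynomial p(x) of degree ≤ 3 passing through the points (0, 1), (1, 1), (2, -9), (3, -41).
-2*x**3 + x**2 + x + 1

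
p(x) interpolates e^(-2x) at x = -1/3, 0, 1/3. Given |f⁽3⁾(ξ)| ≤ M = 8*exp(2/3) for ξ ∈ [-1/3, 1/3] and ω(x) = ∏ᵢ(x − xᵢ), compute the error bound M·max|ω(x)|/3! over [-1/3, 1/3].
8*sqrt(3)*exp(2/3)/729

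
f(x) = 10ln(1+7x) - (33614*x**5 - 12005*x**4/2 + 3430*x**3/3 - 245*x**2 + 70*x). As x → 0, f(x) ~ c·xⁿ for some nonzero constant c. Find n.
6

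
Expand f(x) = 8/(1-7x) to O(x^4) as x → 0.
8 + 56*x + 392*x**2 + 2744*x**3 + O(x**4)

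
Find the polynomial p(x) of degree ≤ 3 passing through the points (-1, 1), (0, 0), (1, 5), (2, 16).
3*x**2 + 2*x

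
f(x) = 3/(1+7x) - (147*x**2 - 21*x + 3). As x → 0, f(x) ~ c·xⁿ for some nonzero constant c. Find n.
3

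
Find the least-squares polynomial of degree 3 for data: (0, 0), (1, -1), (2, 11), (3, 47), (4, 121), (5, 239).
17/126 + (-3515/756)x + (173/126)x² + (197/108)x³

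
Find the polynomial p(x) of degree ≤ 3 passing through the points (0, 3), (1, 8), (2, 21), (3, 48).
x**3 + x**2 + 3*x + 3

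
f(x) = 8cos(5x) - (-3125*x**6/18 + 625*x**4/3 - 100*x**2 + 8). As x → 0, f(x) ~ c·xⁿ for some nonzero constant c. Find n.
8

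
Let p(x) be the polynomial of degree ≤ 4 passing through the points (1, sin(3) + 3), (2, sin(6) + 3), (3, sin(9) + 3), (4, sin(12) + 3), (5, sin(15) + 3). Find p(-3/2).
3 + 3003*sin(3)/128 + 1155*sin(15)/128 - 2145*sin(6)/32 - 1365*sin(12)/32 + 5005*sin(9)/64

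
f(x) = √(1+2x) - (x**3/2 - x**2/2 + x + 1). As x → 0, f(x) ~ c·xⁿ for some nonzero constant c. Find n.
4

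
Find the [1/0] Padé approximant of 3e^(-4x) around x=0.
3 - 12*x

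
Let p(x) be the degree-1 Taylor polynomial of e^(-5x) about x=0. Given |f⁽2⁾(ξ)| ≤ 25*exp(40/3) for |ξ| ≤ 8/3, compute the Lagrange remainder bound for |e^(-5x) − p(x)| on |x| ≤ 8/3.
800*exp(40/3)/9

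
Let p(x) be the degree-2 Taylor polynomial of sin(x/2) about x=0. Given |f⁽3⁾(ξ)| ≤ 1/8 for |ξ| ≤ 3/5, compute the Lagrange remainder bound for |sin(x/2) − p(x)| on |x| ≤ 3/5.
9/2000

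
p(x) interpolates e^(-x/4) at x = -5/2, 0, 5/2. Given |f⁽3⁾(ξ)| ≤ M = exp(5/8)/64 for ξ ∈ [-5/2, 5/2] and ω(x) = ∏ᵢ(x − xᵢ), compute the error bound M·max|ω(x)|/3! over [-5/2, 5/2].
125*sqrt(3)*exp(5/8)/13824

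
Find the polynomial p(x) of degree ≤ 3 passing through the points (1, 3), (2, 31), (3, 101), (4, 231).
3*x**3 + 3*x**2 - 2*x - 1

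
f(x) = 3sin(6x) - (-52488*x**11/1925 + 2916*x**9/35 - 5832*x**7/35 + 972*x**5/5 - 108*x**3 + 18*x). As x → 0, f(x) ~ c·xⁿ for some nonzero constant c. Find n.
13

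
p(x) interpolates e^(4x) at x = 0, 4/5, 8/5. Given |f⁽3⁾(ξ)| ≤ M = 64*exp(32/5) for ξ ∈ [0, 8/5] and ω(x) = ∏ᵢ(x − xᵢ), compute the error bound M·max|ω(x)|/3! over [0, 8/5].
4096*sqrt(3)*exp(32/5)/3375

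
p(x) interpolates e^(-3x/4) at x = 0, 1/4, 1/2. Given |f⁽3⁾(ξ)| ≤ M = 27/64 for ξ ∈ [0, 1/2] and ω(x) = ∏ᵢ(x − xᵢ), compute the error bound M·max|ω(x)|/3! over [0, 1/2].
sqrt(3)/4096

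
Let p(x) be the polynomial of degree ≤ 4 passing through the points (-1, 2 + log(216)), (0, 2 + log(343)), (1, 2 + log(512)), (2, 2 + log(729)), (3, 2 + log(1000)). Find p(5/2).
2 + log(729*2**(25/32)*3**(57/128)*5**(105/128)*7**(21/32)/32)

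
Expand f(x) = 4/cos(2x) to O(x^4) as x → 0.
4 + 8*x**2 + O(x**4)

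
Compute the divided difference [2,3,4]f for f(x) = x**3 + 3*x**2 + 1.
12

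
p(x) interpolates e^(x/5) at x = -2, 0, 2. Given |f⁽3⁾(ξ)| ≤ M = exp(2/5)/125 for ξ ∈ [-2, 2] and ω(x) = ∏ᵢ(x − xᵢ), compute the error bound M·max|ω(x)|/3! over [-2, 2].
8*sqrt(3)*exp(2/5)/3375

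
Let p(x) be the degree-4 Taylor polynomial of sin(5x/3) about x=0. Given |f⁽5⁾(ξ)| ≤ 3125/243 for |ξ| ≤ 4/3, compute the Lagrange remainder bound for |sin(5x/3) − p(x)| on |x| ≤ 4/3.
80000/177147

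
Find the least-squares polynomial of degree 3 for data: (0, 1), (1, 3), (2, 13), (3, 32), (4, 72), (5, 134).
115/126 + (1061/756)x + (5/36)x² + (53/54)x³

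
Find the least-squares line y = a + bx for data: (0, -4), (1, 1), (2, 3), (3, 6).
a = -33/10, b = 16/5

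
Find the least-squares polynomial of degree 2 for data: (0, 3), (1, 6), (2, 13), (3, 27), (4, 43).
102/35 + (47/70)x + (33/14)x²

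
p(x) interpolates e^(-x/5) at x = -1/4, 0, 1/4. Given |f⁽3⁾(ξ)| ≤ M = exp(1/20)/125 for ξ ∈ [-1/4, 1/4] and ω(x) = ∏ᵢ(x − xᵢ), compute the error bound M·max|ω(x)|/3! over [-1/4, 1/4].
sqrt(3)*exp(1/20)/216000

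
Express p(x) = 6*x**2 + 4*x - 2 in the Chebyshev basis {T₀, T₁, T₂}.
T₀ + (4)T₁ + (3)T₂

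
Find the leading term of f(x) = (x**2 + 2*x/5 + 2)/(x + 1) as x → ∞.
x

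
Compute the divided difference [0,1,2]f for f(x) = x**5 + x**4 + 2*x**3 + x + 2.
28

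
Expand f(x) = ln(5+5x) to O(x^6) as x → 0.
log(5) + x - x**2/2 + x**3/3 - x**4/4 + x**5/5 + O(x**6)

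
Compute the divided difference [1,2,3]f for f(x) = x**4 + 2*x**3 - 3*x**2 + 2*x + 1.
34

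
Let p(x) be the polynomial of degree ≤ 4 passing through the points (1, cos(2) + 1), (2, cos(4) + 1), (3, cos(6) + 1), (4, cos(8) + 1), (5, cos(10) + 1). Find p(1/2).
315*cos(2)/128 + 35*cos(10)/128 - 45*cos(8)/32 + 1 - 105*cos(4)/32 + 189*cos(6)/64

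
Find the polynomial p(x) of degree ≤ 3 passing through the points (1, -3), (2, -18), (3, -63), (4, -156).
-3*x**3 + 3*x**2 - 3*x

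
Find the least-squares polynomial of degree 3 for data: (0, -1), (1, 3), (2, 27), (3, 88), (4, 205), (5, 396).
-22/21 + (5/9)x + (53/84)x² + (109/36)x³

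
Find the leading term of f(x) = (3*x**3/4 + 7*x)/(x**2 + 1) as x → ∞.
3*x/4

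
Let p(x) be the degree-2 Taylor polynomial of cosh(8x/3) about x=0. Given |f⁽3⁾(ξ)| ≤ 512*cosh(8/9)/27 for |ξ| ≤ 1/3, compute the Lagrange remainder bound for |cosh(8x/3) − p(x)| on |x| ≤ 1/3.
256*cosh(8/9)/2187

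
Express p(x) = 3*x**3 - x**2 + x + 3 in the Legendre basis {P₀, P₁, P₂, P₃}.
(8/3)P₀ + (14/5)P₁ + (-2/3)P₂ + (6/5)P₃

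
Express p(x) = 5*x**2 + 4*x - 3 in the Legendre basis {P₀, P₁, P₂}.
(-4/3)P₀ + (4)P₁ + (10/3)P₂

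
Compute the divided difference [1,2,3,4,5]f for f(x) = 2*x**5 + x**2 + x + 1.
30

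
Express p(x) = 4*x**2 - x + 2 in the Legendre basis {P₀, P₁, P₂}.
(10/3)P₀ - P₁ + (8/3)P₂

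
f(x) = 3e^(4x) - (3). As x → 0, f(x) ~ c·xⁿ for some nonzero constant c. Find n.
1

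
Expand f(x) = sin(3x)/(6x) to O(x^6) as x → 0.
1/2 - 3*x**2/4 + 27*x**4/80 + O(x**6)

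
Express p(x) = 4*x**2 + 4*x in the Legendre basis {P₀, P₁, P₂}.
(4/3)P₀ + (4)P₁ + (8/3)P₂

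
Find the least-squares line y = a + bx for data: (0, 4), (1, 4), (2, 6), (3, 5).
a = 4, b = 1/2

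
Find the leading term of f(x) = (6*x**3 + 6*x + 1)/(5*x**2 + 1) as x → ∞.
6*x/5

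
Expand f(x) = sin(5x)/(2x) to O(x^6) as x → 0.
5/2 - 125*x**2/12 + 625*x**4/48 + O(x**6)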